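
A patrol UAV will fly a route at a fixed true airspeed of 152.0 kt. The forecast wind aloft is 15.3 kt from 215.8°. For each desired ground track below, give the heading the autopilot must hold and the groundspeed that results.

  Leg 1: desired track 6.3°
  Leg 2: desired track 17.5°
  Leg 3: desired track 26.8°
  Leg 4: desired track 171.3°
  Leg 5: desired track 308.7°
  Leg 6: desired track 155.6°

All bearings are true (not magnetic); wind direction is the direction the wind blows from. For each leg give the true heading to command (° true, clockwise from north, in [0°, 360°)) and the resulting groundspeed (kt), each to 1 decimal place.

Leg 1: desired track 6.3°; wind correction -2.8° → command heading 3.5°, groundspeed 165.1 kt
Leg 2: desired track 17.5°; wind correction -1.8° → command heading 15.7°, groundspeed 166.5 kt
Leg 3: desired track 26.8°; wind correction -0.9° → command heading 25.9°, groundspeed 167.1 kt
Leg 4: desired track 171.3°; wind correction +4.0° → command heading 175.3°, groundspeed 140.7 kt
Leg 5: desired track 308.7°; wind correction -5.8° → command heading 302.9°, groundspeed 152.0 kt
Leg 6: desired track 155.6°; wind correction +5.0° → command heading 160.6°, groundspeed 143.8 kt

Leg 1: heading=3.5°, groundspeed=165.1 kt
Leg 2: heading=15.7°, groundspeed=166.5 kt
Leg 3: heading=25.9°, groundspeed=167.1 kt
Leg 4: heading=175.3°, groundspeed=140.7 kt
Leg 5: heading=302.9°, groundspeed=152.0 kt
Leg 6: heading=160.6°, groundspeed=143.8 kt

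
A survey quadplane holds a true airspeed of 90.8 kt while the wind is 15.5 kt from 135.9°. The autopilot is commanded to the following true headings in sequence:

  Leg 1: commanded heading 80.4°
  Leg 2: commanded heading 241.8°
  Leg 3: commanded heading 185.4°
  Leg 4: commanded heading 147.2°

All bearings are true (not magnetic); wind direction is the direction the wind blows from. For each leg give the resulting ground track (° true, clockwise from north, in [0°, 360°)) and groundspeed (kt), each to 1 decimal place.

Leg 1: track=71.5°, groundspeed=83.0 kt
Leg 2: track=250.7°, groundspeed=96.2 kt
Leg 3: track=193.7°, groundspeed=81.6 kt
Leg 4: track=149.5°, groundspeed=75.7 kt

Leg 1: heading 80.4°; drift -8.9° → track 71.5°, groundspeed 83.0 kt
Leg 2: heading 241.8°; drift +8.9° → track 250.7°, groundspeed 96.2 kt
Leg 3: heading 185.4°; drift +8.3° → track 193.7°, groundspeed 81.6 kt
Leg 4: heading 147.2°; drift +2.3° → track 149.5°, groundspeed 75.7 kt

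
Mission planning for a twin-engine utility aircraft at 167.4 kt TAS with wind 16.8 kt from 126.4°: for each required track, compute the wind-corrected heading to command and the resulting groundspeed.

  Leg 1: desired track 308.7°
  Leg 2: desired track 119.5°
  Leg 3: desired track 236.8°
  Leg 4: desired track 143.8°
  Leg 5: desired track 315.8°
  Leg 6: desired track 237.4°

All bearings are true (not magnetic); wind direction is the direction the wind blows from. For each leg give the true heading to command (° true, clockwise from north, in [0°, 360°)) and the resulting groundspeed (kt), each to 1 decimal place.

Leg 1: desired track 308.7°; wind correction +0.2° → command heading 308.9°, groundspeed 184.2 kt
Leg 2: desired track 119.5°; wind correction +0.7° → command heading 120.2°, groundspeed 150.7 kt
Leg 3: desired track 236.8°; wind correction -5.4° → command heading 231.4°, groundspeed 172.5 kt
Leg 4: desired track 143.8°; wind correction -1.7° → command heading 142.1°, groundspeed 151.3 kt
Leg 5: desired track 315.8°; wind correction +0.9° → command heading 316.7°, groundspeed 184.0 kt
Leg 6: desired track 237.4°; wind correction -5.4° → command heading 232.0°, groundspeed 172.7 kt

Leg 1: heading=308.9°, groundspeed=184.2 kt
Leg 2: heading=120.2°, groundspeed=150.7 kt
Leg 3: heading=231.4°, groundspeed=172.5 kt
Leg 4: heading=142.1°, groundspeed=151.3 kt
Leg 5: heading=316.7°, groundspeed=184.0 kt
Leg 6: heading=232.0°, groundspeed=172.7 kt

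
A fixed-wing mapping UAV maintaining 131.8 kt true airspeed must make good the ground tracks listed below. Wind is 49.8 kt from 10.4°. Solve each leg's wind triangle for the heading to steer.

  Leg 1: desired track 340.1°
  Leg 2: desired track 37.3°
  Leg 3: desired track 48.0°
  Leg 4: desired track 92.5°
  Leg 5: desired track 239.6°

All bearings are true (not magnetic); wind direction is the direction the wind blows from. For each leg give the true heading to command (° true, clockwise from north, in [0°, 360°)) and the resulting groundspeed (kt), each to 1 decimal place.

Leg 1: desired track 340.1°; wind correction +11.0° → command heading 351.1°, groundspeed 86.4 kt
Leg 2: desired track 37.3°; wind correction -9.8° → command heading 27.5°, groundspeed 85.4 kt
Leg 3: desired track 48.0°; wind correction -13.3° → command heading 34.7°, groundspeed 88.8 kt
Leg 4: desired track 92.5°; wind correction -22.0° → command heading 70.5°, groundspeed 115.4 kt
Leg 5: desired track 239.6°; wind correction +16.6° → command heading 256.2°, groundspeed 158.8 kt

Leg 1: heading=351.1°, groundspeed=86.4 kt
Leg 2: heading=27.5°, groundspeed=85.4 kt
Leg 3: heading=34.7°, groundspeed=88.8 kt
Leg 4: heading=70.5°, groundspeed=115.4 kt
Leg 5: heading=256.2°, groundspeed=158.8 kt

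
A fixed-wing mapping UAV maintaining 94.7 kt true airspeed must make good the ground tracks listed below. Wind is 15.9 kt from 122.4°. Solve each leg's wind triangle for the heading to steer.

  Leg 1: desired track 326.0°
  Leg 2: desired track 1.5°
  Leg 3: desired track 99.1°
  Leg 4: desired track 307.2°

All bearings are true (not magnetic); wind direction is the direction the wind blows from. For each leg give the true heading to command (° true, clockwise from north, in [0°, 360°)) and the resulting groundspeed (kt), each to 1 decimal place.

Leg 1: desired track 326.0°; wind correction +3.9° → command heading 329.9°, groundspeed 109.1 kt
Leg 2: desired track 1.5°; wind correction +8.3° → command heading 9.8°, groundspeed 101.9 kt
Leg 3: desired track 99.1°; wind correction +3.8° → command heading 102.9°, groundspeed 79.9 kt
Leg 4: desired track 307.2°; wind correction +0.8° → command heading 308.0°, groundspeed 110.5 kt

Leg 1: heading=329.9°, groundspeed=109.1 kt
Leg 2: heading=9.8°, groundspeed=101.9 kt
Leg 3: heading=102.9°, groundspeed=79.9 kt
Leg 4: heading=308.0°, groundspeed=110.5 kt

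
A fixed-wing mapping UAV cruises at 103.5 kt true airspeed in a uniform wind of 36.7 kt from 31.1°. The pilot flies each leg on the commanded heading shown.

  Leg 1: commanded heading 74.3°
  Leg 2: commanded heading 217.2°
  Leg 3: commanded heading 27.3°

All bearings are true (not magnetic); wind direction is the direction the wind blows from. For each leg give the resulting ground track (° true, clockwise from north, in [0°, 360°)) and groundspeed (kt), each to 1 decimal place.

Leg 1: track=92.4°, groundspeed=80.8 kt
Leg 2: track=215.6°, groundspeed=140.0 kt
Leg 3: track=25.2°, groundspeed=66.9 kt

Leg 1: heading 74.3°; drift +18.1° → track 92.4°, groundspeed 80.8 kt
Leg 2: heading 217.2°; drift -1.6° → track 215.6°, groundspeed 140.0 kt
Leg 3: heading 27.3°; drift -2.1° → track 25.2°, groundspeed 66.9 kt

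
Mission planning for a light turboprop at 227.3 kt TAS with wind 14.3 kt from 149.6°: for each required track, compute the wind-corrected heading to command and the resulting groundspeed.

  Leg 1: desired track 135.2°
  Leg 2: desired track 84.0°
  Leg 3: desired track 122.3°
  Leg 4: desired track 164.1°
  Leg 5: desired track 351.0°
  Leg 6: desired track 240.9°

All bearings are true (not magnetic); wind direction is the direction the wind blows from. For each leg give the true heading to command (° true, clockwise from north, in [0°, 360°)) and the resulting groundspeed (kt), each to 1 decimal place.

Leg 1: desired track 135.2°; wind correction +0.9° → command heading 136.1°, groundspeed 213.4 kt
Leg 2: desired track 84.0°; wind correction +3.3° → command heading 87.3°, groundspeed 221.0 kt
Leg 3: desired track 122.3°; wind correction +1.7° → command heading 124.0°, groundspeed 214.5 kt
Leg 4: desired track 164.1°; wind correction -0.9° → command heading 163.2°, groundspeed 213.4 kt
Leg 5: desired track 351.0°; wind correction +1.3° → command heading 352.3°, groundspeed 240.6 kt
Leg 6: desired track 240.9°; wind correction -3.6° → command heading 237.3°, groundspeed 227.2 kt

Leg 1: heading=136.1°, groundspeed=213.4 kt
Leg 2: heading=87.3°, groundspeed=221.0 kt
Leg 3: heading=124.0°, groundspeed=214.5 kt
Leg 4: heading=163.2°, groundspeed=213.4 kt
Leg 5: heading=352.3°, groundspeed=240.6 kt
Leg 6: heading=237.3°, groundspeed=227.2 kt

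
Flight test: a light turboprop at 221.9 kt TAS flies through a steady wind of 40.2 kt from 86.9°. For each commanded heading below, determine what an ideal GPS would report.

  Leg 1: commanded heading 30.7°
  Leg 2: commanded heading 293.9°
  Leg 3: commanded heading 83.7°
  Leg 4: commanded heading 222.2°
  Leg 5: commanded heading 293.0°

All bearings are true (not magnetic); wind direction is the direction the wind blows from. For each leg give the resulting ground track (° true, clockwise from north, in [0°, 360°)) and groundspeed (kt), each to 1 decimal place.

Leg 1: heading 30.7°; drift -9.5° → track 21.2°, groundspeed 202.3 kt
Leg 2: heading 293.9°; drift -4.1° → track 289.8°, groundspeed 258.4 kt
Leg 3: heading 83.7°; drift -0.7° → track 83.0°, groundspeed 181.8 kt
Leg 4: heading 222.2°; drift +6.4° → track 228.6°, groundspeed 252.1 kt
Leg 5: heading 293.0°; drift -3.9° → track 289.1°, groundspeed 258.6 kt

Leg 1: track=21.2°, groundspeed=202.3 kt
Leg 2: track=289.8°, groundspeed=258.4 kt
Leg 3: track=83.0°, groundspeed=181.8 kt
Leg 4: track=228.6°, groundspeed=252.1 kt
Leg 5: track=289.1°, groundspeed=258.6 kt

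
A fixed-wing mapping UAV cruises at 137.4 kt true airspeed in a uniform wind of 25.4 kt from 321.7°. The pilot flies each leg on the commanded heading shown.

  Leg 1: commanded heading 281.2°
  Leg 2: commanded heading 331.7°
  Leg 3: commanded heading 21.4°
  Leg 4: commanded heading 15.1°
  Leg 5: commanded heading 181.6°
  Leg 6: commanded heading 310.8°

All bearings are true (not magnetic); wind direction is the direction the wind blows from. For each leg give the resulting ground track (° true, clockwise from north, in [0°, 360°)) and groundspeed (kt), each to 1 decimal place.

Leg 1: track=273.2°, groundspeed=119.2 kt
Leg 2: track=333.9°, groundspeed=112.5 kt
Leg 3: track=31.4°, groundspeed=126.5 kt
Leg 4: track=24.6°, groundspeed=123.9 kt
Leg 5: track=175.7°, groundspeed=157.7 kt
Leg 6: track=308.4°, groundspeed=112.6 kt

Leg 1: heading 281.2°; drift -8.0° → track 273.2°, groundspeed 119.2 kt
Leg 2: heading 331.7°; drift +2.2° → track 333.9°, groundspeed 112.5 kt
Leg 3: heading 21.4°; drift +10.0° → track 31.4°, groundspeed 126.5 kt
Leg 4: heading 15.1°; drift +9.5° → track 24.6°, groundspeed 123.9 kt
Leg 5: heading 181.6°; drift -5.9° → track 175.7°, groundspeed 157.7 kt
Leg 6: heading 310.8°; drift -2.4° → track 308.4°, groundspeed 112.6 kt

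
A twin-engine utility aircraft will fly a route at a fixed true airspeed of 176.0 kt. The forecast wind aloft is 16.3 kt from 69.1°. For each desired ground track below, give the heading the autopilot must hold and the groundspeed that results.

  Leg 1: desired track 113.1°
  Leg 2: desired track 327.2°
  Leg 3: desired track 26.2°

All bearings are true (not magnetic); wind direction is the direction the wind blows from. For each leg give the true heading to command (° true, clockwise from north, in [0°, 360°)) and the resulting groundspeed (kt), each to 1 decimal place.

Leg 1: heading=109.4°, groundspeed=163.9 kt
Leg 2: heading=332.4°, groundspeed=178.6 kt
Leg 3: heading=29.8°, groundspeed=163.7 kt

Leg 1: desired track 113.1°; wind correction -3.7° → command heading 109.4°, groundspeed 163.9 kt
Leg 2: desired track 327.2°; wind correction +5.2° → command heading 332.4°, groundspeed 178.6 kt
Leg 3: desired track 26.2°; wind correction +3.6° → command heading 29.8°, groundspeed 163.7 kt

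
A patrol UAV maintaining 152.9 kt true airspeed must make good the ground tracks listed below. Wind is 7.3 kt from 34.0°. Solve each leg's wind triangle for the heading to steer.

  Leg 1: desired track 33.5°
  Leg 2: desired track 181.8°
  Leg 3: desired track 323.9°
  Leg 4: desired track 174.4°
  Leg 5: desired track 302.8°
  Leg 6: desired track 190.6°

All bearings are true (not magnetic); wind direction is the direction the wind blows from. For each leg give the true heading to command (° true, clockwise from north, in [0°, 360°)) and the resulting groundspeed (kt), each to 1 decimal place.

Leg 1: desired track 33.5°; wind correction +0.0° → command heading 33.5°, groundspeed 145.6 kt
Leg 2: desired track 181.8°; wind correction -1.5° → command heading 180.3°, groundspeed 159.0 kt
Leg 3: desired track 323.9°; wind correction +2.6° → command heading 326.5°, groundspeed 150.3 kt
Leg 4: desired track 174.4°; wind correction -1.7° → command heading 172.7°, groundspeed 158.5 kt
Leg 5: desired track 302.8°; wind correction +2.7° → command heading 305.5°, groundspeed 152.9 kt
Leg 6: desired track 190.6°; wind correction -1.1° → command heading 189.5°, groundspeed 159.6 kt

Leg 1: heading=33.5°, groundspeed=145.6 kt
Leg 2: heading=180.3°, groundspeed=159.0 kt
Leg 3: heading=326.5°, groundspeed=150.3 kt
Leg 4: heading=172.7°, groundspeed=158.5 kt
Leg 5: heading=305.5°, groundspeed=152.9 kt
Leg 6: heading=189.5°, groundspeed=159.6 kt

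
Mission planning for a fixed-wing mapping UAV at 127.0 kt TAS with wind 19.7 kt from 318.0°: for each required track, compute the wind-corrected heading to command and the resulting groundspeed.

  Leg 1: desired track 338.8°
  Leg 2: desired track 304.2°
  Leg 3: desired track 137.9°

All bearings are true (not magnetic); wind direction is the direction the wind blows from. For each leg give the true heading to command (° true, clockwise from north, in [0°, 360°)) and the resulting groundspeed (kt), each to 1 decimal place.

Leg 1: desired track 338.8°; wind correction -3.2° → command heading 335.6°, groundspeed 108.4 kt
Leg 2: desired track 304.2°; wind correction +2.1° → command heading 306.3°, groundspeed 107.8 kt
Leg 3: desired track 137.9°; wind correction +0.0° → command heading 137.9°, groundspeed 146.7 kt

Leg 1: heading=335.6°, groundspeed=108.4 kt
Leg 2: heading=306.3°, groundspeed=107.8 kt
Leg 3: heading=137.9°, groundspeed=146.7 kt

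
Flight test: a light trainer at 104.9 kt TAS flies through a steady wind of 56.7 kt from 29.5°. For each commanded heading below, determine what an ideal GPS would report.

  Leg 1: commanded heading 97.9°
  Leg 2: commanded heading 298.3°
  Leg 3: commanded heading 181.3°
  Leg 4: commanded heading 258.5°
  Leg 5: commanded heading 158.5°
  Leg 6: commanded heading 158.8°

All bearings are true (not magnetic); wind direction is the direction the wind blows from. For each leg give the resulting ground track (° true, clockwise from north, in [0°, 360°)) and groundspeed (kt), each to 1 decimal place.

Leg 1: heading 97.9°; drift +32.1° → track 130.0°, groundspeed 99.2 kt
Leg 2: heading 298.3°; drift -28.1° → track 270.2°, groundspeed 120.3 kt
Leg 3: heading 181.3°; drift +9.8° → track 191.1°, groundspeed 157.2 kt
Leg 4: heading 258.5°; drift -16.8° → track 241.7°, groundspeed 148.4 kt
Leg 5: heading 158.5°; drift +17.4° → track 175.9°, groundspeed 147.3 kt
Leg 6: heading 158.8°; drift +17.3° → track 176.1°, groundspeed 147.5 kt

Leg 1: track=130.0°, groundspeed=99.2 kt
Leg 2: track=270.2°, groundspeed=120.3 kt
Leg 3: track=191.1°, groundspeed=157.2 kt
Leg 4: track=241.7°, groundspeed=148.4 kt
Leg 5: track=175.9°, groundspeed=147.3 kt
Leg 6: track=176.1°, groundspeed=147.5 kt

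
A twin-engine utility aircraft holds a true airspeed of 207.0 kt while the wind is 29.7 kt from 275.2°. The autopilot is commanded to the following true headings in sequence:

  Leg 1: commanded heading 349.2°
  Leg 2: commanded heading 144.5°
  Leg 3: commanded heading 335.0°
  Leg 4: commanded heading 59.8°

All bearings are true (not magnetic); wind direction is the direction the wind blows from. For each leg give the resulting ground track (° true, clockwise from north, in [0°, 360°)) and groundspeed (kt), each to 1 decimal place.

Leg 1: heading 349.2°; drift +8.2° → track 357.4°, groundspeed 200.9 kt
Leg 2: heading 144.5°; drift -5.7° → track 138.8°, groundspeed 227.5 kt
Leg 3: heading 335.0°; drift +7.6° → track 342.6°, groundspeed 193.8 kt
Leg 4: heading 59.8°; drift +4.3° → track 64.1°, groundspeed 231.8 kt

Leg 1: track=357.4°, groundspeed=200.9 kt
Leg 2: track=138.8°, groundspeed=227.5 kt
Leg 3: track=342.6°, groundspeed=193.8 kt
Leg 4: track=64.1°, groundspeed=231.8 kt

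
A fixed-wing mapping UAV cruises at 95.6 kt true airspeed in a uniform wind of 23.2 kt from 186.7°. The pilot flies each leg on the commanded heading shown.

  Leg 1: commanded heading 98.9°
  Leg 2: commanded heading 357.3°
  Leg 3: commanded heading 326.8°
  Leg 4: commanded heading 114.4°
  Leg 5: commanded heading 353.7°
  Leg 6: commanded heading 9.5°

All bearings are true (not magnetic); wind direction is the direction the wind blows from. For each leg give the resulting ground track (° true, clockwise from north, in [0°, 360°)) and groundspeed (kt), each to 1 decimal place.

Leg 1: track=85.1°, groundspeed=97.5 kt
Leg 2: track=359.1°, groundspeed=118.5 kt
Leg 3: track=334.3°, groundspeed=114.4 kt
Leg 4: track=100.4°, groundspeed=91.3 kt
Leg 5: track=356.2°, groundspeed=118.3 kt
Leg 6: track=9.0°, groundspeed=118.8 kt

Leg 1: heading 98.9°; drift -13.8° → track 85.1°, groundspeed 97.5 kt
Leg 2: heading 357.3°; drift +1.8° → track 359.1°, groundspeed 118.5 kt
Leg 3: heading 326.8°; drift +7.5° → track 334.3°, groundspeed 114.4 kt
Leg 4: heading 114.4°; drift -14.0° → track 100.4°, groundspeed 91.3 kt
Leg 5: heading 353.7°; drift +2.5° → track 356.2°, groundspeed 118.3 kt
Leg 6: heading 9.5°; drift -0.5° → track 9.0°, groundspeed 118.8 kt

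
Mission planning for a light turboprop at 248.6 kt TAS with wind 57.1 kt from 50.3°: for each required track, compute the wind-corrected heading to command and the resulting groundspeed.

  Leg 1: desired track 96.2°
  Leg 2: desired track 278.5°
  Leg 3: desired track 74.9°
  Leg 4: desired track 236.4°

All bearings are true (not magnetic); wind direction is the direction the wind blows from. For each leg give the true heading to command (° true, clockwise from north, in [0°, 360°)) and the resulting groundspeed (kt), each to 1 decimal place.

Leg 1: desired track 96.2°; wind correction -9.5° → command heading 86.7°, groundspeed 205.5 kt
Leg 2: desired track 278.5°; wind correction +9.9° → command heading 288.4°, groundspeed 283.0 kt
Leg 3: desired track 74.9°; wind correction -5.5° → command heading 69.4°, groundspeed 195.5 kt
Leg 4: desired track 236.4°; wind correction +1.4° → command heading 237.8°, groundspeed 305.3 kt

Leg 1: heading=86.7°, groundspeed=205.5 kt
Leg 2: heading=288.4°, groundspeed=283.0 kt
Leg 3: heading=69.4°, groundspeed=195.5 kt
Leg 4: heading=237.8°, groundspeed=305.3 kt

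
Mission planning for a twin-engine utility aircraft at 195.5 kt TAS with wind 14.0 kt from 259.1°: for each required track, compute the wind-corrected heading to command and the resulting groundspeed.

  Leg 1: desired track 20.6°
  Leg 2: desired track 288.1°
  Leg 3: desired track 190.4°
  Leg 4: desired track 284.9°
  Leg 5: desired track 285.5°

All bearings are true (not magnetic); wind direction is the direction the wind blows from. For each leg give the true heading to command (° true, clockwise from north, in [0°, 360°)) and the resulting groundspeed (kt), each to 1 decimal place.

Leg 1: heading=17.1°, groundspeed=202.5 kt
Leg 2: heading=286.1°, groundspeed=183.1 kt
Leg 3: heading=194.2°, groundspeed=190.0 kt
Leg 4: heading=283.1°, groundspeed=182.8 kt
Leg 5: heading=283.7°, groundspeed=182.9 kt

Leg 1: desired track 20.6°; wind correction -3.5° → command heading 17.1°, groundspeed 202.5 kt
Leg 2: desired track 288.1°; wind correction -2.0° → command heading 286.1°, groundspeed 183.1 kt
Leg 3: desired track 190.4°; wind correction +3.8° → command heading 194.2°, groundspeed 190.0 kt
Leg 4: desired track 284.9°; wind correction -1.8° → command heading 283.1°, groundspeed 182.8 kt
Leg 5: desired track 285.5°; wind correction -1.8° → command heading 283.7°, groundspeed 182.9 kt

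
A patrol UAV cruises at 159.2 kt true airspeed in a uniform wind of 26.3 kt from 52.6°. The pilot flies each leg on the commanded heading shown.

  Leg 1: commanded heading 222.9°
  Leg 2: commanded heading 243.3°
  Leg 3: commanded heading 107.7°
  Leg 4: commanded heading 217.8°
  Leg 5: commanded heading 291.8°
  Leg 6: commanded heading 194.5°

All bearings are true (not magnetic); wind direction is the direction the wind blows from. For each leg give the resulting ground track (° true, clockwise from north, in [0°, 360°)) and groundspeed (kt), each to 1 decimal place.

Leg 1: track=224.3°, groundspeed=185.2 kt
Leg 2: track=241.8°, groundspeed=185.1 kt
Leg 3: track=116.2°, groundspeed=145.8 kt
Leg 4: track=219.9°, groundspeed=184.7 kt
Leg 5: track=284.3°, groundspeed=174.1 kt
Leg 6: track=199.7°, groundspeed=180.6 kt

Leg 1: heading 222.9°; drift +1.4° → track 224.3°, groundspeed 185.2 kt
Leg 2: heading 243.3°; drift -1.5° → track 241.8°, groundspeed 185.1 kt
Leg 3: heading 107.7°; drift +8.5° → track 116.2°, groundspeed 145.8 kt
Leg 4: heading 217.8°; drift +2.1° → track 219.9°, groundspeed 184.7 kt
Leg 5: heading 291.8°; drift -7.5° → track 284.3°, groundspeed 174.1 kt
Leg 6: heading 194.5°; drift +5.2° → track 199.7°, groundspeed 180.6 kt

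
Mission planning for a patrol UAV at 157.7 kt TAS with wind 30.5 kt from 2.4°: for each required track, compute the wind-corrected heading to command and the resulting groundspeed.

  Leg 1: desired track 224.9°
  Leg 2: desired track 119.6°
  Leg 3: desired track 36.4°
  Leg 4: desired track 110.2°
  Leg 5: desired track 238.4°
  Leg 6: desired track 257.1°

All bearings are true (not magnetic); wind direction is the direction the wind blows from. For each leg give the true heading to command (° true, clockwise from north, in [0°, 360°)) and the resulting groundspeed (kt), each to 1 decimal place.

Leg 1: heading=232.4°, groundspeed=178.8 kt
Leg 2: heading=109.7°, groundspeed=169.3 kt
Leg 3: heading=30.2°, groundspeed=131.5 kt
Leg 4: heading=99.6°, groundspeed=164.3 kt
Leg 5: heading=247.6°, groundspeed=172.7 kt
Leg 6: heading=267.9°, groundspeed=163.0 kt

Leg 1: desired track 224.9°; wind correction +7.5° → command heading 232.4°, groundspeed 178.8 kt
Leg 2: desired track 119.6°; wind correction -9.9° → command heading 109.7°, groundspeed 169.3 kt
Leg 3: desired track 36.4°; wind correction -6.2° → command heading 30.2°, groundspeed 131.5 kt
Leg 4: desired track 110.2°; wind correction -10.6° → command heading 99.6°, groundspeed 164.3 kt
Leg 5: desired track 238.4°; wind correction +9.2° → command heading 247.6°, groundspeed 172.7 kt
Leg 6: desired track 257.1°; wind correction +10.8° → command heading 267.9°, groundspeed 163.0 kt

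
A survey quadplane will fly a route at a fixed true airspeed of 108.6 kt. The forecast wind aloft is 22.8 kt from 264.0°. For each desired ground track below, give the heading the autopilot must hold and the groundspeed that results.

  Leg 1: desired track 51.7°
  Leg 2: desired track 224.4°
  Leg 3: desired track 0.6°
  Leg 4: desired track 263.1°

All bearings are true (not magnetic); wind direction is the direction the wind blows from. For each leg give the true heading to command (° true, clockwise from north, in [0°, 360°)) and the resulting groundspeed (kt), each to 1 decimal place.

Leg 1: desired track 51.7°; wind correction -6.4° → command heading 45.3°, groundspeed 127.2 kt
Leg 2: desired track 224.4°; wind correction +7.7° → command heading 232.1°, groundspeed 90.1 kt
Leg 3: desired track 0.6°; wind correction -12.0° → command heading 348.6°, groundspeed 108.8 kt
Leg 4: desired track 263.1°; wind correction +0.2° → command heading 263.3°, groundspeed 85.8 kt

Leg 1: heading=45.3°, groundspeed=127.2 kt
Leg 2: heading=232.1°, groundspeed=90.1 kt
Leg 3: heading=348.6°, groundspeed=108.8 kt
Leg 4: heading=263.3°, groundspeed=85.8 kt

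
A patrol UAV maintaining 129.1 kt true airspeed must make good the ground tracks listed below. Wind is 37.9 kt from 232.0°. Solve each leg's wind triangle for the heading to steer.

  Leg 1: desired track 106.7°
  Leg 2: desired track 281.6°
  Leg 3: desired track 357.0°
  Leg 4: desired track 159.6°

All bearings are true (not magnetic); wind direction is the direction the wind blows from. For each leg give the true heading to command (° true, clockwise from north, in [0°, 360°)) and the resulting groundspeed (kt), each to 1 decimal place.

Leg 1: desired track 106.7°; wind correction +13.9° → command heading 120.6°, groundspeed 147.2 kt
Leg 2: desired track 281.6°; wind correction -12.9° → command heading 268.7°, groundspeed 101.3 kt
Leg 3: desired track 357.0°; wind correction -13.9° → command heading 343.1°, groundspeed 147.1 kt
Leg 4: desired track 159.6°; wind correction +16.3° → command heading 175.9°, groundspeed 112.5 kt

Leg 1: heading=120.6°, groundspeed=147.2 kt
Leg 2: heading=268.7°, groundspeed=101.3 kt
Leg 3: heading=343.1°, groundspeed=147.1 kt
Leg 4: heading=175.9°, groundspeed=112.5 kt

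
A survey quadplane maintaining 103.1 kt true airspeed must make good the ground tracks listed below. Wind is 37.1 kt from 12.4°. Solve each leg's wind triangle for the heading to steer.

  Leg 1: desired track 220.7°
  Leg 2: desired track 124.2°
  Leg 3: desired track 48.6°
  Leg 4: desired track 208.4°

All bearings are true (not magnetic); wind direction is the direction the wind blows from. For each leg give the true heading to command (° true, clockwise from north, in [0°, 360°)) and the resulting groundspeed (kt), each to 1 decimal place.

Leg 1: desired track 220.7°; wind correction +9.8° → command heading 230.5°, groundspeed 134.3 kt
Leg 2: desired track 124.2°; wind correction -19.5° → command heading 104.7°, groundspeed 111.0 kt
Leg 3: desired track 48.6°; wind correction -12.3° → command heading 36.3°, groundspeed 70.8 kt
Leg 4: desired track 208.4°; wind correction +5.7° → command heading 214.1°, groundspeed 138.3 kt

Leg 1: heading=230.5°, groundspeed=134.3 kt
Leg 2: heading=104.7°, groundspeed=111.0 kt
Leg 3: heading=36.3°, groundspeed=70.8 kt
Leg 4: heading=214.1°, groundspeed=138.3 kt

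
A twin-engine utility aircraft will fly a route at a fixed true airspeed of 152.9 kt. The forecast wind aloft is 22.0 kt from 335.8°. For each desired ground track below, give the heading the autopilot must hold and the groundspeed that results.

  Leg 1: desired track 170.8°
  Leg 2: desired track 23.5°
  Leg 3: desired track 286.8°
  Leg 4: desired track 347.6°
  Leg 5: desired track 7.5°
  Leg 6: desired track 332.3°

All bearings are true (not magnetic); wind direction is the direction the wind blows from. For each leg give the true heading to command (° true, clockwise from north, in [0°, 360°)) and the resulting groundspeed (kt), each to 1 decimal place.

Leg 1: heading=172.9°, groundspeed=174.0 kt
Leg 2: heading=17.4°, groundspeed=137.2 kt
Leg 3: heading=293.0°, groundspeed=137.6 kt
Leg 4: heading=345.9°, groundspeed=131.3 kt
Leg 5: heading=3.2°, groundspeed=133.7 kt
Leg 6: heading=332.8°, groundspeed=130.9 kt

Leg 1: desired track 170.8°; wind correction +2.1° → command heading 172.9°, groundspeed 174.0 kt
Leg 2: desired track 23.5°; wind correction -6.1° → command heading 17.4°, groundspeed 137.2 kt
Leg 3: desired track 286.8°; wind correction +6.2° → command heading 293.0°, groundspeed 137.6 kt
Leg 4: desired track 347.6°; wind correction -1.7° → command heading 345.9°, groundspeed 131.3 kt
Leg 5: desired track 7.5°; wind correction -4.3° → command heading 3.2°, groundspeed 133.7 kt
Leg 6: desired track 332.3°; wind correction +0.5° → command heading 332.8°, groundspeed 130.9 kt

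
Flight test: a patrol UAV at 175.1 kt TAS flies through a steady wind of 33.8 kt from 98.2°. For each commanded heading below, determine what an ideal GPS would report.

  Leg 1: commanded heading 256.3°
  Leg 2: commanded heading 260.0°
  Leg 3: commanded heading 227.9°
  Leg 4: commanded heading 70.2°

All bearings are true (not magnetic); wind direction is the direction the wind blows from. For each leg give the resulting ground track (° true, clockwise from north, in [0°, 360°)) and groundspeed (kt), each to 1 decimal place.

Leg 1: heading 256.3°; drift +3.5° → track 259.8°, groundspeed 206.8 kt
Leg 2: heading 260.0°; drift +2.9° → track 262.9°, groundspeed 207.5 kt
Leg 3: heading 227.9°; drift +7.5° → track 235.4°, groundspeed 198.4 kt
Leg 4: heading 70.2°; drift -6.2° → track 64.0°, groundspeed 146.1 kt

Leg 1: track=259.8°, groundspeed=206.8 kt
Leg 2: track=262.9°, groundspeed=207.5 kt
Leg 3: track=235.4°, groundspeed=198.4 kt
Leg 4: track=64.0°, groundspeed=146.1 kt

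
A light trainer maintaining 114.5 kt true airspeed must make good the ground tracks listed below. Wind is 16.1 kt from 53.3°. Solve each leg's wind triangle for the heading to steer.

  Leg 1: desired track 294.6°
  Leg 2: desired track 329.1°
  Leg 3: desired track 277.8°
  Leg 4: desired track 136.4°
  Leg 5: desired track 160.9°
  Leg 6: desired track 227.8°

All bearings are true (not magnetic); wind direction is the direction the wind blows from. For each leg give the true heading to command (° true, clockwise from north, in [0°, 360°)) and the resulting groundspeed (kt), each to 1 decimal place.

Leg 1: desired track 294.6°; wind correction +7.1° → command heading 301.7°, groundspeed 121.4 kt
Leg 2: desired track 329.1°; wind correction +8.0° → command heading 337.1°, groundspeed 111.7 kt
Leg 3: desired track 277.8°; wind correction +5.7° → command heading 283.5°, groundspeed 125.4 kt
Leg 4: desired track 136.4°; wind correction -8.0° → command heading 128.4°, groundspeed 111.4 kt
Leg 5: desired track 160.9°; wind correction -7.7° → command heading 153.2°, groundspeed 118.3 kt
Leg 6: desired track 227.8°; wind correction -0.8° → command heading 227.0°, groundspeed 130.5 kt

Leg 1: heading=301.7°, groundspeed=121.4 kt
Leg 2: heading=337.1°, groundspeed=111.7 kt
Leg 3: heading=283.5°, groundspeed=125.4 kt
Leg 4: heading=128.4°, groundspeed=111.4 kt
Leg 5: heading=153.2°, groundspeed=118.3 kt
Leg 6: heading=227.0°, groundspeed=130.5 kt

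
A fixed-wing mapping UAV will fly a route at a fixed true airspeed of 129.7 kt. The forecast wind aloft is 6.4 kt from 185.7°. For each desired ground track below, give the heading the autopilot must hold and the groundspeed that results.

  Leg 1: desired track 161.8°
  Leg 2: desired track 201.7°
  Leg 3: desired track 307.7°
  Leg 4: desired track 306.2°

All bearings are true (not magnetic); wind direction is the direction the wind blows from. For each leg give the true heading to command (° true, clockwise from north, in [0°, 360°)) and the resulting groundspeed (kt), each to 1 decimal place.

Leg 1: heading=162.9°, groundspeed=123.8 kt
Leg 2: heading=200.9°, groundspeed=123.5 kt
Leg 3: heading=305.3°, groundspeed=133.0 kt
Leg 4: heading=303.8°, groundspeed=132.8 kt

Leg 1: desired track 161.8°; wind correction +1.1° → command heading 162.9°, groundspeed 123.8 kt
Leg 2: desired track 201.7°; wind correction -0.8° → command heading 200.9°, groundspeed 123.5 kt
Leg 3: desired track 307.7°; wind correction -2.4° → command heading 305.3°, groundspeed 133.0 kt
Leg 4: desired track 306.2°; wind correction -2.4° → command heading 303.8°, groundspeed 132.8 kt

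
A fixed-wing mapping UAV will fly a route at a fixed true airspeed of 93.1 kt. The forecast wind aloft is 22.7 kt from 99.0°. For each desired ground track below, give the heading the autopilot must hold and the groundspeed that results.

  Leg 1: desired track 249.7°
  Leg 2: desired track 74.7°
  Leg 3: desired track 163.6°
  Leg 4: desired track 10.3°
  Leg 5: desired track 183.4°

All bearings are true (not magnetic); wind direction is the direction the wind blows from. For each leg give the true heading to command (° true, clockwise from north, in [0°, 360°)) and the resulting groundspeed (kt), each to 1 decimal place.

Leg 1: heading=242.8°, groundspeed=112.2 kt
Leg 2: heading=80.5°, groundspeed=71.9 kt
Leg 3: heading=150.9°, groundspeed=81.1 kt
Leg 4: heading=24.4°, groundspeed=89.8 kt
Leg 5: heading=169.4°, groundspeed=88.1 kt

Leg 1: desired track 249.7°; wind correction -6.9° → command heading 242.8°, groundspeed 112.2 kt
Leg 2: desired track 74.7°; wind correction +5.8° → command heading 80.5°, groundspeed 71.9 kt
Leg 3: desired track 163.6°; wind correction -12.7° → command heading 150.9°, groundspeed 81.1 kt
Leg 4: desired track 10.3°; wind correction +14.1° → command heading 24.4°, groundspeed 89.8 kt
Leg 5: desired track 183.4°; wind correction -14.0° → command heading 169.4°, groundspeed 88.1 kt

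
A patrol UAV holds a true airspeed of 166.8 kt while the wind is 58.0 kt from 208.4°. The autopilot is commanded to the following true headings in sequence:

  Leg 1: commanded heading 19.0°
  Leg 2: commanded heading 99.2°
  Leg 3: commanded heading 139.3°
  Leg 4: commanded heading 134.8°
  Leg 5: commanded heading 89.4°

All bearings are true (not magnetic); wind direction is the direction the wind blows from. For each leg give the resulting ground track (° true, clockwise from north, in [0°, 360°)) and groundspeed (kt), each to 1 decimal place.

Leg 1: heading 19.0°; drift +2.4° → track 21.4°, groundspeed 224.2 kt
Leg 2: heading 99.2°; drift -16.4° → track 82.8°, groundspeed 193.8 kt
Leg 3: heading 139.3°; drift -20.3° → track 119.0°, groundspeed 155.8 kt
Leg 4: heading 134.8°; drift -20.3° → track 114.5°, groundspeed 160.4 kt
Leg 5: heading 89.4°; drift -14.6° → track 74.8°, groundspeed 201.4 kt

Leg 1: track=21.4°, groundspeed=224.2 kt
Leg 2: track=82.8°, groundspeed=193.8 kt
Leg 3: track=119.0°, groundspeed=155.8 kt
Leg 4: track=114.5°, groundspeed=160.4 kt
Leg 5: track=74.8°, groundspeed=201.4 kt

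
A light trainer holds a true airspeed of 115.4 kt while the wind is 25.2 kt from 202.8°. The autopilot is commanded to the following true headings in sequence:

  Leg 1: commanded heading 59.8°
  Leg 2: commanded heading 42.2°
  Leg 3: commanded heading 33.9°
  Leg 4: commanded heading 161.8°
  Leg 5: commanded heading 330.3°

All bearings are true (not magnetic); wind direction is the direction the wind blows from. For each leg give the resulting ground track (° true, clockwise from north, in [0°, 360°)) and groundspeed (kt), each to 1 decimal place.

Leg 1: track=53.4°, groundspeed=136.4 kt
Leg 2: track=38.8°, groundspeed=139.4 kt
Leg 3: track=31.9°, groundspeed=140.2 kt
Leg 4: track=152.1°, groundspeed=97.8 kt
Leg 5: track=339.0°, groundspeed=132.3 kt

Leg 1: heading 59.8°; drift -6.4° → track 53.4°, groundspeed 136.4 kt
Leg 2: heading 42.2°; drift -3.4° → track 38.8°, groundspeed 139.4 kt
Leg 3: heading 33.9°; drift -2.0° → track 31.9°, groundspeed 140.2 kt
Leg 4: heading 161.8°; drift -9.7° → track 152.1°, groundspeed 97.8 kt
Leg 5: heading 330.3°; drift +8.7° → track 339.0°, groundspeed 132.3 kt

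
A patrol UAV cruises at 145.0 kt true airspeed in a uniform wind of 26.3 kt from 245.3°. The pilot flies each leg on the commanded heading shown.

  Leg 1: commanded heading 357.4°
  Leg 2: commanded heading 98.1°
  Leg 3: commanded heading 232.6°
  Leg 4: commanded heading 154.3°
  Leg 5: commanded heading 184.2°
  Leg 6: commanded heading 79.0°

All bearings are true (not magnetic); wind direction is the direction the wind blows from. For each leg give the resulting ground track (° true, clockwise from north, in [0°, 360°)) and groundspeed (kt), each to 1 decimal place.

Leg 1: track=6.3°, groundspeed=156.8 kt
Leg 2: track=93.2°, groundspeed=167.7 kt
Leg 3: track=229.8°, groundspeed=119.5 kt
Leg 4: track=144.1°, groundspeed=147.8 kt
Leg 5: track=174.3°, groundspeed=134.3 kt
Leg 6: track=76.9°, groundspeed=170.7 kt

Leg 1: heading 357.4°; drift +8.9° → track 6.3°, groundspeed 156.8 kt
Leg 2: heading 98.1°; drift -4.9° → track 93.2°, groundspeed 167.7 kt
Leg 3: heading 232.6°; drift -2.8° → track 229.8°, groundspeed 119.5 kt
Leg 4: heading 154.3°; drift -10.2° → track 144.1°, groundspeed 147.8 kt
Leg 5: heading 184.2°; drift -9.9° → track 174.3°, groundspeed 134.3 kt
Leg 6: heading 79.0°; drift -2.1° → track 76.9°, groundspeed 170.7 kt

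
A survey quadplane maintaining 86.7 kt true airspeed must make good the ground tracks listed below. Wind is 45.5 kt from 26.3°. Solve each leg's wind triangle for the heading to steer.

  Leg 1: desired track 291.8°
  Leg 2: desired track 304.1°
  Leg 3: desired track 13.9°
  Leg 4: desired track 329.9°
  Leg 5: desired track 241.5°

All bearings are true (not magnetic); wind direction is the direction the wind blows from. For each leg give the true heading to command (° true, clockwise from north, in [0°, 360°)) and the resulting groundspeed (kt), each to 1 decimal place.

Leg 1: desired track 291.8°; wind correction +31.5° → command heading 323.3°, groundspeed 77.5 kt
Leg 2: desired track 304.1°; wind correction +31.3° → command heading 335.4°, groundspeed 67.9 kt
Leg 3: desired track 13.9°; wind correction +6.5° → command heading 20.4°, groundspeed 41.7 kt
Leg 4: desired track 329.9°; wind correction +25.9° → command heading 355.8°, groundspeed 52.8 kt
Leg 5: desired track 241.5°; wind correction +17.6° → command heading 259.1°, groundspeed 119.8 kt

Leg 1: heading=323.3°, groundspeed=77.5 kt
Leg 2: heading=335.4°, groundspeed=67.9 kt
Leg 3: heading=20.4°, groundspeed=41.7 kt
Leg 4: heading=355.8°, groundspeed=52.8 kt
Leg 5: heading=259.1°, groundspeed=119.8 kt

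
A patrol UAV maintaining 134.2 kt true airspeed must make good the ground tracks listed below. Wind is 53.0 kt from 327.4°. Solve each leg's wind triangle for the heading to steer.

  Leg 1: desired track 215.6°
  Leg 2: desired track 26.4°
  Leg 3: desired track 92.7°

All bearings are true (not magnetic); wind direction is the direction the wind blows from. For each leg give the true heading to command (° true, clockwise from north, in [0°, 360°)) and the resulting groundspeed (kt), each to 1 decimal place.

Leg 1: desired track 215.6°; wind correction +21.5° → command heading 237.1°, groundspeed 144.5 kt
Leg 2: desired track 26.4°; wind correction -19.8° → command heading 6.6°, groundspeed 99.0 kt
Leg 3: desired track 92.7°; wind correction -18.8° → command heading 73.9°, groundspeed 157.7 kt

Leg 1: heading=237.1°, groundspeed=144.5 kt
Leg 2: heading=6.6°, groundspeed=99.0 kt
Leg 3: heading=73.9°, groundspeed=157.7 kt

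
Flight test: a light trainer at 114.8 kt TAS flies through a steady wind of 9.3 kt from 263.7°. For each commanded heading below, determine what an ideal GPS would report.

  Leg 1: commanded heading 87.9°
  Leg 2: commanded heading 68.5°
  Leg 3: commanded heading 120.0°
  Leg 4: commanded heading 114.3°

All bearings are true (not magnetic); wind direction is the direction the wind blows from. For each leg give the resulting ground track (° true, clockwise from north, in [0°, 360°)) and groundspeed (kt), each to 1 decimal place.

Leg 1: track=87.6°, groundspeed=124.1 kt
Leg 2: track=69.6°, groundspeed=123.8 kt
Leg 3: track=117.4°, groundspeed=122.4 kt
Leg 4: track=112.1°, groundspeed=122.9 kt

Leg 1: heading 87.9°; drift -0.3° → track 87.6°, groundspeed 124.1 kt
Leg 2: heading 68.5°; drift +1.1° → track 69.6°, groundspeed 123.8 kt
Leg 3: heading 120.0°; drift -2.6° → track 117.4°, groundspeed 122.4 kt
Leg 4: heading 114.3°; drift -2.2° → track 112.1°, groundspeed 122.9 kt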